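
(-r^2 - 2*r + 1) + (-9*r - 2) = -r^2 - 11*r - 1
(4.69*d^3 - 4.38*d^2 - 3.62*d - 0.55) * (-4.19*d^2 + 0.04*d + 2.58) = -19.6511*d^5 + 18.5398*d^4 + 27.0928*d^3 - 9.1407*d^2 - 9.3616*d - 1.419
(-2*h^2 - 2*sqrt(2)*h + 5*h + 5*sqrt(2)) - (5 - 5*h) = -2*h^2 - 2*sqrt(2)*h + 10*h - 5 + 5*sqrt(2)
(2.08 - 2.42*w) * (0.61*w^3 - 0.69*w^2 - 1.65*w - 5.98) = -1.4762*w^4 + 2.9386*w^3 + 2.5578*w^2 + 11.0396*w - 12.4384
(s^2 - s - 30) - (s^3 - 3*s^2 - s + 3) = -s^3 + 4*s^2 - 33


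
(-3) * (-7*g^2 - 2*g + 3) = 21*g^2 + 6*g - 9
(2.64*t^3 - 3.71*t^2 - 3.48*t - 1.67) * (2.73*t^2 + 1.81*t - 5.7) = 7.2072*t^5 - 5.3499*t^4 - 31.2635*t^3 + 10.2891*t^2 + 16.8133*t + 9.519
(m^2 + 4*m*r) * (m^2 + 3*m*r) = m^4 + 7*m^3*r + 12*m^2*r^2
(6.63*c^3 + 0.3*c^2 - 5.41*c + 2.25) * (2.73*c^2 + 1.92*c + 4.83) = 18.0999*c^5 + 13.5486*c^4 + 17.8296*c^3 - 2.7957*c^2 - 21.8103*c + 10.8675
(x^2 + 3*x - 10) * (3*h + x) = 3*h*x^2 + 9*h*x - 30*h + x^3 + 3*x^2 - 10*x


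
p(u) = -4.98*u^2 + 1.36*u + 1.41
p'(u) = 1.36 - 9.96*u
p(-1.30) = -8.77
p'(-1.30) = 14.31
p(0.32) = 1.34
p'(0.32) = -1.83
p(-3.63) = -69.15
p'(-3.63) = 37.51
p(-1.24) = -7.93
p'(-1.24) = 13.71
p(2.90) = -36.53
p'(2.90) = -27.52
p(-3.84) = -77.25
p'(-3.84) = 39.61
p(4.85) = -109.14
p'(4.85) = -46.95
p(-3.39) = -60.43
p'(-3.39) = 35.12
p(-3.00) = -47.49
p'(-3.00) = 31.24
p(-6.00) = -186.03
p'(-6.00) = 61.12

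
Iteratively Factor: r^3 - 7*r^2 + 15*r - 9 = (r - 3)*(r^2 - 4*r + 3) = (r - 3)^2*(r - 1)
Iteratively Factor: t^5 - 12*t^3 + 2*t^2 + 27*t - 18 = (t - 3)*(t^4 + 3*t^3 - 3*t^2 - 7*t + 6) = (t - 3)*(t + 3)*(t^3 - 3*t + 2) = (t - 3)*(t - 1)*(t + 3)*(t^2 + t - 2) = (t - 3)*(t - 1)*(t + 2)*(t + 3)*(t - 1)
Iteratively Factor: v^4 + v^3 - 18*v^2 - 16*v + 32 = (v - 4)*(v^3 + 5*v^2 + 2*v - 8) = (v - 4)*(v + 4)*(v^2 + v - 2) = (v - 4)*(v + 2)*(v + 4)*(v - 1)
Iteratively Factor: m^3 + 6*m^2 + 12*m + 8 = (m + 2)*(m^2 + 4*m + 4) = (m + 2)^2*(m + 2)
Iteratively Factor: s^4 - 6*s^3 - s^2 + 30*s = (s - 5)*(s^3 - s^2 - 6*s) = s*(s - 5)*(s^2 - s - 6) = s*(s - 5)*(s - 3)*(s + 2)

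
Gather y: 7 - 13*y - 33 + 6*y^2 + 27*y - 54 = 6*y^2 + 14*y - 80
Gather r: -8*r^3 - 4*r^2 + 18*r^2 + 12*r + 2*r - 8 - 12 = -8*r^3 + 14*r^2 + 14*r - 20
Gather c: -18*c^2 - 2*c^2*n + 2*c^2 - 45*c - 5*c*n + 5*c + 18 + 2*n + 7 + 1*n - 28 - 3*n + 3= c^2*(-2*n - 16) + c*(-5*n - 40)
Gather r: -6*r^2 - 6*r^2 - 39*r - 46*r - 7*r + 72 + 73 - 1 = -12*r^2 - 92*r + 144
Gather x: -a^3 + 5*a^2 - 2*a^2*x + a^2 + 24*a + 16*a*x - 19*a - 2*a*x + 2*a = -a^3 + 6*a^2 + 7*a + x*(-2*a^2 + 14*a)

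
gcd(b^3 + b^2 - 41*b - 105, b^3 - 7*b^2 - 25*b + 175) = b^2 - 2*b - 35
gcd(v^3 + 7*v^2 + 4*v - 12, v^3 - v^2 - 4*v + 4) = v^2 + v - 2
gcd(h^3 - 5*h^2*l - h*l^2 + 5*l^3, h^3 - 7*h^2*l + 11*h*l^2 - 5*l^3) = h^2 - 6*h*l + 5*l^2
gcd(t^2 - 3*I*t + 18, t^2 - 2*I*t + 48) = 1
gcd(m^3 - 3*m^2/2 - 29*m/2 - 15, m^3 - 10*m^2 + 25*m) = m - 5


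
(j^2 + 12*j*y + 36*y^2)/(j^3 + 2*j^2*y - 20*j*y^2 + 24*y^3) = (j + 6*y)/(j^2 - 4*j*y + 4*y^2)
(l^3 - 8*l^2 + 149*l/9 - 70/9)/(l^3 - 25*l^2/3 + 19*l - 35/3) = (l - 2/3)/(l - 1)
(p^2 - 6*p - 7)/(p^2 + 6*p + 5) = (p - 7)/(p + 5)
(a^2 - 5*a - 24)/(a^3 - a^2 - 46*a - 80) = (a + 3)/(a^2 + 7*a + 10)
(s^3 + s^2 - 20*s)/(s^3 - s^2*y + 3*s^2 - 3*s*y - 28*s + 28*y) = s*(-s - 5)/(-s^2 + s*y - 7*s + 7*y)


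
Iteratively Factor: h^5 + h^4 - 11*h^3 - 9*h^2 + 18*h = (h + 3)*(h^4 - 2*h^3 - 5*h^2 + 6*h) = (h - 3)*(h + 3)*(h^3 + h^2 - 2*h) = (h - 3)*(h - 1)*(h + 3)*(h^2 + 2*h) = h*(h - 3)*(h - 1)*(h + 3)*(h + 2)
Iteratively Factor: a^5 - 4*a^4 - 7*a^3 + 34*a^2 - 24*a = (a - 2)*(a^4 - 2*a^3 - 11*a^2 + 12*a) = (a - 4)*(a - 2)*(a^3 + 2*a^2 - 3*a) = (a - 4)*(a - 2)*(a - 1)*(a^2 + 3*a) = a*(a - 4)*(a - 2)*(a - 1)*(a + 3)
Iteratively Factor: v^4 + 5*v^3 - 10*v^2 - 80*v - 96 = (v + 4)*(v^3 + v^2 - 14*v - 24) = (v + 2)*(v + 4)*(v^2 - v - 12) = (v + 2)*(v + 3)*(v + 4)*(v - 4)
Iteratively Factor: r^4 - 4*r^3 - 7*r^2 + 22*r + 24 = (r - 4)*(r^3 - 7*r - 6) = (r - 4)*(r - 3)*(r^2 + 3*r + 2) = (r - 4)*(r - 3)*(r + 2)*(r + 1)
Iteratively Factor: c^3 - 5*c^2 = (c - 5)*(c^2) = c*(c - 5)*(c)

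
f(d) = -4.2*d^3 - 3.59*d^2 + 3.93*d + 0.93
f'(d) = -12.6*d^2 - 7.18*d + 3.93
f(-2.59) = 39.64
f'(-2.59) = -62.00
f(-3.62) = 138.90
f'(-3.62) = -135.19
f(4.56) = -454.04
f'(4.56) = -290.81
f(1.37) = -11.22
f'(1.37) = -29.56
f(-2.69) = 46.13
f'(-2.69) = -67.93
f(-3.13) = 82.25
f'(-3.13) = -97.04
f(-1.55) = 1.85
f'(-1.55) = -15.21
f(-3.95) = 188.24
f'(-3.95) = -164.30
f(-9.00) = 2736.57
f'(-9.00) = -952.05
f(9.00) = -3316.29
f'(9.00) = -1081.29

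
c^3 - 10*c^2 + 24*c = c*(c - 6)*(c - 4)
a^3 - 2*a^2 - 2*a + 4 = (a - 2)*(a - sqrt(2))*(a + sqrt(2))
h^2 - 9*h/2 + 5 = (h - 5/2)*(h - 2)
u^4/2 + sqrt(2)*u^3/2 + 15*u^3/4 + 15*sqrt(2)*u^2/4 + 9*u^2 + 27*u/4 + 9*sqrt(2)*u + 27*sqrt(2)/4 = (u/2 + sqrt(2)/2)*(u + 3/2)*(u + 3)^2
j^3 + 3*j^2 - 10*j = j*(j - 2)*(j + 5)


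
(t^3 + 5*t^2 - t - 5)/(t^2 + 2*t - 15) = (t^2 - 1)/(t - 3)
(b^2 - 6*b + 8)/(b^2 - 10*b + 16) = (b - 4)/(b - 8)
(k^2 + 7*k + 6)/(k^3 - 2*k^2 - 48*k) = (k + 1)/(k*(k - 8))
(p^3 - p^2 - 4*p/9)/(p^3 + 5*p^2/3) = (9*p^2 - 9*p - 4)/(3*p*(3*p + 5))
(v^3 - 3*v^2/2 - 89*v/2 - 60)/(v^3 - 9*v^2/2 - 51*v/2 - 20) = (2*v^2 + 13*v + 15)/(2*v^2 + 7*v + 5)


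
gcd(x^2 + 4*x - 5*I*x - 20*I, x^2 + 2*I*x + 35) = x - 5*I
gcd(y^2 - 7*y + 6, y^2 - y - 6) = 1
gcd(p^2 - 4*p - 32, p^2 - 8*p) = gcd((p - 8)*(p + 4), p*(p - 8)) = p - 8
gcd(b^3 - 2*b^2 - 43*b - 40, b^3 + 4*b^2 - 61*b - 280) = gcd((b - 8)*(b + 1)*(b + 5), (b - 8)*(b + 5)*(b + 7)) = b^2 - 3*b - 40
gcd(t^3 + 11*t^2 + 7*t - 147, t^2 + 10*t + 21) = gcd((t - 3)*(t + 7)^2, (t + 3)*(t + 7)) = t + 7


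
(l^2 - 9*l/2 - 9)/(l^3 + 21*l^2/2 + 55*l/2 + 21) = (l - 6)/(l^2 + 9*l + 14)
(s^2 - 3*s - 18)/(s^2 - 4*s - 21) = (s - 6)/(s - 7)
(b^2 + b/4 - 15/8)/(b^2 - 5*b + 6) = (b^2 + b/4 - 15/8)/(b^2 - 5*b + 6)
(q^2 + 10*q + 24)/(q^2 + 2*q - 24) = (q + 4)/(q - 4)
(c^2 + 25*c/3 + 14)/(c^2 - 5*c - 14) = (c^2 + 25*c/3 + 14)/(c^2 - 5*c - 14)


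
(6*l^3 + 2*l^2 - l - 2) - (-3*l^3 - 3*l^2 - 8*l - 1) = 9*l^3 + 5*l^2 + 7*l - 1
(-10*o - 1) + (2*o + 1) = -8*o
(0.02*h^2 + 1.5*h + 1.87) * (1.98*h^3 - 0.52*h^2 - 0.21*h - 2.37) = 0.0396*h^5 + 2.9596*h^4 + 2.9184*h^3 - 1.3348*h^2 - 3.9477*h - 4.4319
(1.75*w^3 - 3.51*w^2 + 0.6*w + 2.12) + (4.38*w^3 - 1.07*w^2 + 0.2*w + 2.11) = 6.13*w^3 - 4.58*w^2 + 0.8*w + 4.23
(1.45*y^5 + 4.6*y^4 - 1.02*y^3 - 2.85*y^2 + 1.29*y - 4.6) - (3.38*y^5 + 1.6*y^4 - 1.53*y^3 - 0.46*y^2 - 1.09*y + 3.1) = -1.93*y^5 + 3.0*y^4 + 0.51*y^3 - 2.39*y^2 + 2.38*y - 7.7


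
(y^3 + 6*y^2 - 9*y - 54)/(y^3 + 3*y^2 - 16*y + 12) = (y^2 - 9)/(y^2 - 3*y + 2)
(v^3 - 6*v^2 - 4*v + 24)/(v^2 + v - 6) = (v^2 - 4*v - 12)/(v + 3)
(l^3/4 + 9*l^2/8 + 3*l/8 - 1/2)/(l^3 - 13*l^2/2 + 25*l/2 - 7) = (2*l^3 + 9*l^2 + 3*l - 4)/(4*(2*l^3 - 13*l^2 + 25*l - 14))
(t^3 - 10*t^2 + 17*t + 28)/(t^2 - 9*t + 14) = (t^2 - 3*t - 4)/(t - 2)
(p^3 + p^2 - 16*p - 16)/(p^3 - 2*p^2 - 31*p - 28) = (p - 4)/(p - 7)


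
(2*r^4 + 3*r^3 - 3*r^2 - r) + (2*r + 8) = 2*r^4 + 3*r^3 - 3*r^2 + r + 8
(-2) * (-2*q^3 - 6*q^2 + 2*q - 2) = 4*q^3 + 12*q^2 - 4*q + 4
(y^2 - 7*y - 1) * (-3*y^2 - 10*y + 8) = -3*y^4 + 11*y^3 + 81*y^2 - 46*y - 8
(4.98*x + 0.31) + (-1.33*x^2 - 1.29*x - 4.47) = -1.33*x^2 + 3.69*x - 4.16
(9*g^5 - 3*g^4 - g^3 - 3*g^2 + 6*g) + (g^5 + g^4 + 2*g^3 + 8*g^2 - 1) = 10*g^5 - 2*g^4 + g^3 + 5*g^2 + 6*g - 1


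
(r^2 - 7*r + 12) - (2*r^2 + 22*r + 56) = -r^2 - 29*r - 44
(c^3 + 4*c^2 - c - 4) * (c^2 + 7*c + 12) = c^5 + 11*c^4 + 39*c^3 + 37*c^2 - 40*c - 48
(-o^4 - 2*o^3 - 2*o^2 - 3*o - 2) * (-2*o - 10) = 2*o^5 + 14*o^4 + 24*o^3 + 26*o^2 + 34*o + 20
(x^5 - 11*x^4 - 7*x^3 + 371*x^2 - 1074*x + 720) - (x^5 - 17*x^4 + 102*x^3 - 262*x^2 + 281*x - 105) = 6*x^4 - 109*x^3 + 633*x^2 - 1355*x + 825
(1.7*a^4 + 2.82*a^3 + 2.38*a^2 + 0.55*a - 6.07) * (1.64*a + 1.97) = 2.788*a^5 + 7.9738*a^4 + 9.4586*a^3 + 5.5906*a^2 - 8.8713*a - 11.9579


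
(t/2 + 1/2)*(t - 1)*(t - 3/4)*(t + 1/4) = t^4/2 - t^3/4 - 19*t^2/32 + t/4 + 3/32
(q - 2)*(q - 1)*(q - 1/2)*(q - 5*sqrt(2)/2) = q^4 - 5*sqrt(2)*q^3/2 - 7*q^3/2 + 7*q^2/2 + 35*sqrt(2)*q^2/4 - 35*sqrt(2)*q/4 - q + 5*sqrt(2)/2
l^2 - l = l*(l - 1)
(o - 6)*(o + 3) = o^2 - 3*o - 18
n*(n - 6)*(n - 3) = n^3 - 9*n^2 + 18*n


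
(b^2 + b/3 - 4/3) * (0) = 0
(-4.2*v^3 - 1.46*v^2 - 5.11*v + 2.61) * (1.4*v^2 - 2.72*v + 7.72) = -5.88*v^5 + 9.38*v^4 - 35.6068*v^3 + 6.282*v^2 - 46.5484*v + 20.1492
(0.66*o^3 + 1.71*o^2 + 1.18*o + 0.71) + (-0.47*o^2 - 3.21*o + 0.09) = 0.66*o^3 + 1.24*o^2 - 2.03*o + 0.8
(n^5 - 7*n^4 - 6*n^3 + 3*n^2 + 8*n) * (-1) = -n^5 + 7*n^4 + 6*n^3 - 3*n^2 - 8*n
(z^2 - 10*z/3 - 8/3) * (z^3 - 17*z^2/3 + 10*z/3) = z^5 - 9*z^4 + 176*z^3/9 + 4*z^2 - 80*z/9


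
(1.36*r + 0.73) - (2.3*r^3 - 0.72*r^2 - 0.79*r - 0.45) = -2.3*r^3 + 0.72*r^2 + 2.15*r + 1.18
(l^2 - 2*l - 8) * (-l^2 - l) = -l^4 + l^3 + 10*l^2 + 8*l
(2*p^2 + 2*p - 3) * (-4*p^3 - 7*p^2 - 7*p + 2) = -8*p^5 - 22*p^4 - 16*p^3 + 11*p^2 + 25*p - 6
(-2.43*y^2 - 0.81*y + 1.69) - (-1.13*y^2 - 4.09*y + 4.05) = -1.3*y^2 + 3.28*y - 2.36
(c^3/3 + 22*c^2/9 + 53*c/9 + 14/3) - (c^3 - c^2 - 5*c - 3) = -2*c^3/3 + 31*c^2/9 + 98*c/9 + 23/3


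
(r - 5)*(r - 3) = r^2 - 8*r + 15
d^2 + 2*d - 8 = (d - 2)*(d + 4)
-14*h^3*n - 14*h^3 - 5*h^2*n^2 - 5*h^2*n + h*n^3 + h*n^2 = (-7*h + n)*(2*h + n)*(h*n + h)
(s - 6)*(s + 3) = s^2 - 3*s - 18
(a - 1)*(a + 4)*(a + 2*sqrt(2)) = a^3 + 2*sqrt(2)*a^2 + 3*a^2 - 4*a + 6*sqrt(2)*a - 8*sqrt(2)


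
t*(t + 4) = t^2 + 4*t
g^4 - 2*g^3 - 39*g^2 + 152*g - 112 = (g - 4)^2*(g - 1)*(g + 7)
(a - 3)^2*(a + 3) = a^3 - 3*a^2 - 9*a + 27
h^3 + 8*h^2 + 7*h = h*(h + 1)*(h + 7)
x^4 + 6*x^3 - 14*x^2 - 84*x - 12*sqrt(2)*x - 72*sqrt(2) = (x + 6)*(x - 3*sqrt(2))*(x + sqrt(2))*(x + 2*sqrt(2))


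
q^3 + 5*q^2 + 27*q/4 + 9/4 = (q + 1/2)*(q + 3/2)*(q + 3)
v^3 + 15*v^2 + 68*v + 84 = (v + 2)*(v + 6)*(v + 7)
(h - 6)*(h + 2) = h^2 - 4*h - 12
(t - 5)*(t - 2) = t^2 - 7*t + 10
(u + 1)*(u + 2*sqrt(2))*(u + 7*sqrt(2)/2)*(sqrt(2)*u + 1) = sqrt(2)*u^4 + sqrt(2)*u^3 + 12*u^3 + 12*u^2 + 39*sqrt(2)*u^2/2 + 14*u + 39*sqrt(2)*u/2 + 14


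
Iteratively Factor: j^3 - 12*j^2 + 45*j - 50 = (j - 5)*(j^2 - 7*j + 10) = (j - 5)*(j - 2)*(j - 5)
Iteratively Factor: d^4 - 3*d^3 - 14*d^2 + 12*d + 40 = (d + 2)*(d^3 - 5*d^2 - 4*d + 20) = (d + 2)^2*(d^2 - 7*d + 10) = (d - 2)*(d + 2)^2*(d - 5)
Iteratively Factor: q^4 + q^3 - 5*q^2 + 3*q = (q)*(q^3 + q^2 - 5*q + 3) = q*(q + 3)*(q^2 - 2*q + 1) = q*(q - 1)*(q + 3)*(q - 1)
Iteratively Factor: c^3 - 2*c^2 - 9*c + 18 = (c - 3)*(c^2 + c - 6) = (c - 3)*(c + 3)*(c - 2)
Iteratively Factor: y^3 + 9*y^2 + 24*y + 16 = (y + 1)*(y^2 + 8*y + 16) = (y + 1)*(y + 4)*(y + 4)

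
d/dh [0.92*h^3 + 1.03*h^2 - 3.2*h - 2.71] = 2.76*h^2 + 2.06*h - 3.2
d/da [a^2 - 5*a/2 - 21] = 2*a - 5/2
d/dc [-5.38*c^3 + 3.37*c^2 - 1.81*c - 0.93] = -16.14*c^2 + 6.74*c - 1.81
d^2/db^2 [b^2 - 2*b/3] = 2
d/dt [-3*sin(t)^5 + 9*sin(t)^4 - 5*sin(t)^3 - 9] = 3*(-5*sin(t)^2 + 12*sin(t) - 5)*sin(t)^2*cos(t)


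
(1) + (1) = 2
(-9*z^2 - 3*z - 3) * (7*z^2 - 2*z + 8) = -63*z^4 - 3*z^3 - 87*z^2 - 18*z - 24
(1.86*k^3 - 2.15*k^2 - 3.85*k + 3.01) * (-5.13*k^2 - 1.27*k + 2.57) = -9.5418*k^5 + 8.6673*k^4 + 27.2612*k^3 - 16.0773*k^2 - 13.7172*k + 7.7357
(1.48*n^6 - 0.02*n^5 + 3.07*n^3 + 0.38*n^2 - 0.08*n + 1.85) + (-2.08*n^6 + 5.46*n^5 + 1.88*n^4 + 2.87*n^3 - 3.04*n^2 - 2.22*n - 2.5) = -0.6*n^6 + 5.44*n^5 + 1.88*n^4 + 5.94*n^3 - 2.66*n^2 - 2.3*n - 0.65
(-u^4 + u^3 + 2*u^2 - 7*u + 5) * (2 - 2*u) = 2*u^5 - 4*u^4 - 2*u^3 + 18*u^2 - 24*u + 10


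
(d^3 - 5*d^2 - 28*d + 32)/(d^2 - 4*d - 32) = d - 1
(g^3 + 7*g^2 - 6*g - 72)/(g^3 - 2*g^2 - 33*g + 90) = (g + 4)/(g - 5)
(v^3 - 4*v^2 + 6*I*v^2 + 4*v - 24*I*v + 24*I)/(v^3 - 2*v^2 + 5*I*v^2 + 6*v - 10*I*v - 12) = (v - 2)/(v - I)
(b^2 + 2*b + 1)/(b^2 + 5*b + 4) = (b + 1)/(b + 4)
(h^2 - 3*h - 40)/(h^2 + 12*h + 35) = (h - 8)/(h + 7)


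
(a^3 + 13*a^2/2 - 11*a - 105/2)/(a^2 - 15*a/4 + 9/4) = 2*(2*a^2 + 19*a + 35)/(4*a - 3)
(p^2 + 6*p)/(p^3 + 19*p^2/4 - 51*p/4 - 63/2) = 4*p/(4*p^2 - 5*p - 21)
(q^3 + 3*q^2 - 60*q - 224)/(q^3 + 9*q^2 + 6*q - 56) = (q - 8)/(q - 2)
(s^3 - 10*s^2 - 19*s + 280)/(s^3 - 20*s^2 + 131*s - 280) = (s + 5)/(s - 5)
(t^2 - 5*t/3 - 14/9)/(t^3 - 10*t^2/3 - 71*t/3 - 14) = (t - 7/3)/(t^2 - 4*t - 21)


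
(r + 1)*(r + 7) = r^2 + 8*r + 7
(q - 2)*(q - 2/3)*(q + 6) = q^3 + 10*q^2/3 - 44*q/3 + 8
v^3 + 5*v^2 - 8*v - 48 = (v - 3)*(v + 4)^2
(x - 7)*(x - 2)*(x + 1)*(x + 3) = x^4 - 5*x^3 - 19*x^2 + 29*x + 42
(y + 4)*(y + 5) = y^2 + 9*y + 20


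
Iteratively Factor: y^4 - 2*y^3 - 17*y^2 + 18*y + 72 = (y + 2)*(y^3 - 4*y^2 - 9*y + 36) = (y - 3)*(y + 2)*(y^2 - y - 12) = (y - 3)*(y + 2)*(y + 3)*(y - 4)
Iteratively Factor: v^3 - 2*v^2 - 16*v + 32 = (v - 2)*(v^2 - 16) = (v - 2)*(v + 4)*(v - 4)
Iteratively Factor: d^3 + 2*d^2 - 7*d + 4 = (d + 4)*(d^2 - 2*d + 1) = (d - 1)*(d + 4)*(d - 1)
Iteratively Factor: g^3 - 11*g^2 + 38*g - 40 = (g - 4)*(g^2 - 7*g + 10) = (g - 4)*(g - 2)*(g - 5)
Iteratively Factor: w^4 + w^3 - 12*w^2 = (w + 4)*(w^3 - 3*w^2) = w*(w + 4)*(w^2 - 3*w) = w^2*(w + 4)*(w - 3)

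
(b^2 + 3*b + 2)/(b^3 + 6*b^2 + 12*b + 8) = (b + 1)/(b^2 + 4*b + 4)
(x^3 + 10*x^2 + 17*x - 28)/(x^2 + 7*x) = x + 3 - 4/x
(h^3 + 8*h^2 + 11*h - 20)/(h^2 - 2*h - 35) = (h^2 + 3*h - 4)/(h - 7)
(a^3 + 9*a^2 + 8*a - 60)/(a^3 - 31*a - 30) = (a^2 + 4*a - 12)/(a^2 - 5*a - 6)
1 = 1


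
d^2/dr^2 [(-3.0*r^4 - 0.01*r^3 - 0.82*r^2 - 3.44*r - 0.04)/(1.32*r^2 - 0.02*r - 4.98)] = (-10.4544*r^6 + 0.4752*r^5 + 118.3176*r^4 - 16.943288*r^3 - 925.580664*r^2 - 137.160792*r - 40.513328)/(2.299968*r^6 - 0.104544*r^5 - 26.029872*r^4 + 0.788824*r^3 + 98.203608*r^2 - 1.488024*r - 123.505992)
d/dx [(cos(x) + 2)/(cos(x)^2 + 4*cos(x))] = (sin(x) + 8*sin(x)/cos(x)^2 + 4*tan(x))/(cos(x) + 4)^2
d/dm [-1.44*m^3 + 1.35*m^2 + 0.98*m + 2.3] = -4.32*m^2 + 2.7*m + 0.98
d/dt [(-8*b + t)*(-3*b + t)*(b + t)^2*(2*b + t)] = 98*b^4 + 86*b^3*t - 45*b^2*t^2 - 28*b*t^3 + 5*t^4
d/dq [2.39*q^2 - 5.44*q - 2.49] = 4.78*q - 5.44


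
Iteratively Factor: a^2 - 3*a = (a - 3)*(a)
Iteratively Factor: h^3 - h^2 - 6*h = (h)*(h^2 - h - 6) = h*(h - 3)*(h + 2)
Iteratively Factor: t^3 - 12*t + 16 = (t + 4)*(t^2 - 4*t + 4) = (t - 2)*(t + 4)*(t - 2)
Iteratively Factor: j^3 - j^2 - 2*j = (j - 2)*(j^2 + j) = j*(j - 2)*(j + 1)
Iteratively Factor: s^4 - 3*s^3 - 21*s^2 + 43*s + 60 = (s - 5)*(s^3 + 2*s^2 - 11*s - 12) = (s - 5)*(s - 3)*(s^2 + 5*s + 4) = (s - 5)*(s - 3)*(s + 4)*(s + 1)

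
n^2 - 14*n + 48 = (n - 8)*(n - 6)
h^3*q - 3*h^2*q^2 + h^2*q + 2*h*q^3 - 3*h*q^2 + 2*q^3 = (h - 2*q)*(h - q)*(h*q + q)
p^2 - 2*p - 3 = (p - 3)*(p + 1)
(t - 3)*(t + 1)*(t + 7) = t^3 + 5*t^2 - 17*t - 21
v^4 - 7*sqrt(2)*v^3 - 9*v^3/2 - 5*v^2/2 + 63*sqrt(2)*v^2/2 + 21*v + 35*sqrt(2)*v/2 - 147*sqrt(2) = (v - 7/2)*(v - 3)*(v + 2)*(v - 7*sqrt(2))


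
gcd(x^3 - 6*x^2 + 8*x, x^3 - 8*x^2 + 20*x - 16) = x^2 - 6*x + 8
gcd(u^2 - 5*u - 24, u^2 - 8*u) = u - 8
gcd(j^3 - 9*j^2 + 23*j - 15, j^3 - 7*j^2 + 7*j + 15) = j^2 - 8*j + 15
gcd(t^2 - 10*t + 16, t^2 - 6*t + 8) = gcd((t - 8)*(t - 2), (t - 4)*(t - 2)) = t - 2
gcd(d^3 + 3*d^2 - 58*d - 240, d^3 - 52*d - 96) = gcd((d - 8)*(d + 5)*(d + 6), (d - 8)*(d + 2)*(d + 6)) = d^2 - 2*d - 48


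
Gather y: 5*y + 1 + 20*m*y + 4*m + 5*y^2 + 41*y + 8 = 4*m + 5*y^2 + y*(20*m + 46) + 9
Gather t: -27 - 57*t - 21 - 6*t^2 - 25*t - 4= -6*t^2 - 82*t - 52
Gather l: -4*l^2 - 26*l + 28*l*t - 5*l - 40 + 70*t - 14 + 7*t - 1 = -4*l^2 + l*(28*t - 31) + 77*t - 55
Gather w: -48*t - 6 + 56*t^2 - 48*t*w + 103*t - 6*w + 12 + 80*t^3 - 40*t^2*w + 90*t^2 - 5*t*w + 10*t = 80*t^3 + 146*t^2 + 65*t + w*(-40*t^2 - 53*t - 6) + 6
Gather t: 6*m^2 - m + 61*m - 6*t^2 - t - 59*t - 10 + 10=6*m^2 + 60*m - 6*t^2 - 60*t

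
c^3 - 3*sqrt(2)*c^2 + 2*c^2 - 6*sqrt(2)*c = c*(c + 2)*(c - 3*sqrt(2))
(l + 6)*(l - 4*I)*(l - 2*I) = l^3 + 6*l^2 - 6*I*l^2 - 8*l - 36*I*l - 48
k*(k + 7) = k^2 + 7*k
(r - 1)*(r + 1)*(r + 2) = r^3 + 2*r^2 - r - 2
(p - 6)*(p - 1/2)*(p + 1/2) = p^3 - 6*p^2 - p/4 + 3/2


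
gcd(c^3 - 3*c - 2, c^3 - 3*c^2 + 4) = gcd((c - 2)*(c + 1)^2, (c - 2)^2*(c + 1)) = c^2 - c - 2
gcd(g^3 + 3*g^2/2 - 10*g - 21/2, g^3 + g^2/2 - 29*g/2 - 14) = g^2 + 9*g/2 + 7/2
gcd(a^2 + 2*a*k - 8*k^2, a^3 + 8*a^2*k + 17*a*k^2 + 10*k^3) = 1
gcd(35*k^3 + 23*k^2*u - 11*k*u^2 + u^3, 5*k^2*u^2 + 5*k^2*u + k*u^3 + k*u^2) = 1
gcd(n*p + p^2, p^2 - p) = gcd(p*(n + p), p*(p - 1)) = p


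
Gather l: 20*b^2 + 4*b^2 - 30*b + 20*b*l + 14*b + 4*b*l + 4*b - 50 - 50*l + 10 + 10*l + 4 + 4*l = 24*b^2 - 12*b + l*(24*b - 36) - 36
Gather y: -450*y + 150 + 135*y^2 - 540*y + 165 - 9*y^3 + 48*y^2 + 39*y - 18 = -9*y^3 + 183*y^2 - 951*y + 297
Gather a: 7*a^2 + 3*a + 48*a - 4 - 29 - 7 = 7*a^2 + 51*a - 40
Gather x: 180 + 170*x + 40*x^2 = 40*x^2 + 170*x + 180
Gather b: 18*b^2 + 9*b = 18*b^2 + 9*b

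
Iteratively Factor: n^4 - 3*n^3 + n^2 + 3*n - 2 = (n - 1)*(n^3 - 2*n^2 - n + 2) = (n - 1)^2*(n^2 - n - 2) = (n - 1)^2*(n + 1)*(n - 2)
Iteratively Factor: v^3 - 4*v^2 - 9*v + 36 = (v - 3)*(v^2 - v - 12) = (v - 4)*(v - 3)*(v + 3)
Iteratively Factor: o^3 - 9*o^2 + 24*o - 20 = (o - 2)*(o^2 - 7*o + 10) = (o - 5)*(o - 2)*(o - 2)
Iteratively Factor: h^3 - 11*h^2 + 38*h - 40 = (h - 2)*(h^2 - 9*h + 20) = (h - 5)*(h - 2)*(h - 4)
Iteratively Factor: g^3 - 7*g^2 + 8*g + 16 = (g + 1)*(g^2 - 8*g + 16) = (g - 4)*(g + 1)*(g - 4)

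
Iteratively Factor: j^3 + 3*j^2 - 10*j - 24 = (j + 2)*(j^2 + j - 12) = (j - 3)*(j + 2)*(j + 4)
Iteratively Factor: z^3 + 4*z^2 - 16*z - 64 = (z + 4)*(z^2 - 16) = (z - 4)*(z + 4)*(z + 4)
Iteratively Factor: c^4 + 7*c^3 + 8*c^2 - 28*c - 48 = (c + 3)*(c^3 + 4*c^2 - 4*c - 16) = (c + 3)*(c + 4)*(c^2 - 4) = (c - 2)*(c + 3)*(c + 4)*(c + 2)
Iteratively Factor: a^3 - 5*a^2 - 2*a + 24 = (a - 4)*(a^2 - a - 6) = (a - 4)*(a - 3)*(a + 2)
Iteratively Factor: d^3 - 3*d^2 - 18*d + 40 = (d - 2)*(d^2 - d - 20) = (d - 5)*(d - 2)*(d + 4)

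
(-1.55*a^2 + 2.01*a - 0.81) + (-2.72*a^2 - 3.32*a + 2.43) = -4.27*a^2 - 1.31*a + 1.62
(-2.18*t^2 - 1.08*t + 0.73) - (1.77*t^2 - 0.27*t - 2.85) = -3.95*t^2 - 0.81*t + 3.58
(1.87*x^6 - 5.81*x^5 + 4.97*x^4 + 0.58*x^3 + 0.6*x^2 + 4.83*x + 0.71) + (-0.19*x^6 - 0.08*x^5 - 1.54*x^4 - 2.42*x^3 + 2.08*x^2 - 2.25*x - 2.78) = 1.68*x^6 - 5.89*x^5 + 3.43*x^4 - 1.84*x^3 + 2.68*x^2 + 2.58*x - 2.07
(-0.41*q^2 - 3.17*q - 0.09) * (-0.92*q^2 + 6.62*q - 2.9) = 0.3772*q^4 + 0.2022*q^3 - 19.7136*q^2 + 8.5972*q + 0.261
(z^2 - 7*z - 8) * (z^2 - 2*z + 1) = z^4 - 9*z^3 + 7*z^2 + 9*z - 8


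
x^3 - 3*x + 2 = (x - 1)^2*(x + 2)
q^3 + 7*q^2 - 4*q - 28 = (q - 2)*(q + 2)*(q + 7)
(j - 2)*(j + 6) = j^2 + 4*j - 12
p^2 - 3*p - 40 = (p - 8)*(p + 5)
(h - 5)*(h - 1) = h^2 - 6*h + 5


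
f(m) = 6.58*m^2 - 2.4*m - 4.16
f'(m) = 13.16*m - 2.4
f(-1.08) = 6.11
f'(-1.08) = -16.61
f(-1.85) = 22.80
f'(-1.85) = -26.75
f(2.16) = 21.36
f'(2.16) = 26.03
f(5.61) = 189.46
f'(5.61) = 71.43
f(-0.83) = 2.36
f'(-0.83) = -13.32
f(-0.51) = -1.22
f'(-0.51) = -9.11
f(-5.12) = 180.62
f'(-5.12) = -69.78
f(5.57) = 186.62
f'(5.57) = 70.90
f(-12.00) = 972.16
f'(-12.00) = -160.32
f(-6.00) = 247.12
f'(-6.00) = -81.36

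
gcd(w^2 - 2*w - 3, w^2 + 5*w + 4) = w + 1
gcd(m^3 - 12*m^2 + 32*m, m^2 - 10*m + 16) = m - 8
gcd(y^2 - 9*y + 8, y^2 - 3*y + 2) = y - 1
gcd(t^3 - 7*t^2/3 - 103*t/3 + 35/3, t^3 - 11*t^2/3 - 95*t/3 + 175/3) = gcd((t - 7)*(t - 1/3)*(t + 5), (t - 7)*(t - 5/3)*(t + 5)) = t^2 - 2*t - 35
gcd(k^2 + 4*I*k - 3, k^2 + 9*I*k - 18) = k + 3*I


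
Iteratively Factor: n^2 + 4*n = (n + 4)*(n)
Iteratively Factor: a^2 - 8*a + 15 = (a - 3)*(a - 5)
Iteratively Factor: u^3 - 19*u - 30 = (u - 5)*(u^2 + 5*u + 6) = (u - 5)*(u + 3)*(u + 2)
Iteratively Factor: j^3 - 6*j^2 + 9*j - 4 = (j - 4)*(j^2 - 2*j + 1) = (j - 4)*(j - 1)*(j - 1)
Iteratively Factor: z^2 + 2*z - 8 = (z + 4)*(z - 2)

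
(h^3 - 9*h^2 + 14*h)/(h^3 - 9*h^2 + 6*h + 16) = h*(h - 7)/(h^2 - 7*h - 8)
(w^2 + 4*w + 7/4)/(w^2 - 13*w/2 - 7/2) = (w + 7/2)/(w - 7)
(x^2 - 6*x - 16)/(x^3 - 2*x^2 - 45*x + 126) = (x^2 - 6*x - 16)/(x^3 - 2*x^2 - 45*x + 126)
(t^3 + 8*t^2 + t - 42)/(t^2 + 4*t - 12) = (t^2 + 10*t + 21)/(t + 6)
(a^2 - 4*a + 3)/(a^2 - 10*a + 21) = (a - 1)/(a - 7)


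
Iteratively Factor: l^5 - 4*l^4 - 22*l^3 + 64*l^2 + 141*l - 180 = (l + 3)*(l^4 - 7*l^3 - l^2 + 67*l - 60) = (l - 5)*(l + 3)*(l^3 - 2*l^2 - 11*l + 12) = (l - 5)*(l - 4)*(l + 3)*(l^2 + 2*l - 3) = (l - 5)*(l - 4)*(l + 3)^2*(l - 1)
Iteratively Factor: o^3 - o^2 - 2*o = (o + 1)*(o^2 - 2*o) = (o - 2)*(o + 1)*(o)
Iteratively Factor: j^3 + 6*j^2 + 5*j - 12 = (j + 3)*(j^2 + 3*j - 4) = (j + 3)*(j + 4)*(j - 1)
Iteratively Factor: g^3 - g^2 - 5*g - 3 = (g + 1)*(g^2 - 2*g - 3) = (g + 1)^2*(g - 3)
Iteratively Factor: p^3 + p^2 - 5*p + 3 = (p - 1)*(p^2 + 2*p - 3) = (p - 1)*(p + 3)*(p - 1)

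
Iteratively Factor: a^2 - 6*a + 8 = (a - 4)*(a - 2)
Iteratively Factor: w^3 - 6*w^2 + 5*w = (w - 1)*(w^2 - 5*w) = (w - 5)*(w - 1)*(w)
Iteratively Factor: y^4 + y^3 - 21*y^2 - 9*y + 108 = (y - 3)*(y^3 + 4*y^2 - 9*y - 36) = (y - 3)^2*(y^2 + 7*y + 12) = (y - 3)^2*(y + 3)*(y + 4)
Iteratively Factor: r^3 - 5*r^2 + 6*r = (r - 2)*(r^2 - 3*r) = r*(r - 2)*(r - 3)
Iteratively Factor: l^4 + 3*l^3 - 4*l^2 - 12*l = (l)*(l^3 + 3*l^2 - 4*l - 12) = l*(l + 2)*(l^2 + l - 6) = l*(l + 2)*(l + 3)*(l - 2)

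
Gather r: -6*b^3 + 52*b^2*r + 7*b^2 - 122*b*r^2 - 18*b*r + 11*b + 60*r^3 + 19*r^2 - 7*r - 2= -6*b^3 + 7*b^2 + 11*b + 60*r^3 + r^2*(19 - 122*b) + r*(52*b^2 - 18*b - 7) - 2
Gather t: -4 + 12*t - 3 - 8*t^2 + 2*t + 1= -8*t^2 + 14*t - 6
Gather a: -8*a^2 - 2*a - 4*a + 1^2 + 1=-8*a^2 - 6*a + 2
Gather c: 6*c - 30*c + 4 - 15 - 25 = -24*c - 36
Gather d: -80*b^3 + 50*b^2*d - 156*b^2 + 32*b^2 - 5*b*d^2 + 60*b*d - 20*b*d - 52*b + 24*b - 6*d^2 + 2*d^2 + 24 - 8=-80*b^3 - 124*b^2 - 28*b + d^2*(-5*b - 4) + d*(50*b^2 + 40*b) + 16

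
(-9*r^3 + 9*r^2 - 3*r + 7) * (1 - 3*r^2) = 27*r^5 - 27*r^4 - 12*r^2 - 3*r + 7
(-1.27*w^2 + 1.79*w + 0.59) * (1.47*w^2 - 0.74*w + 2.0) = -1.8669*w^4 + 3.5711*w^3 - 2.9973*w^2 + 3.1434*w + 1.18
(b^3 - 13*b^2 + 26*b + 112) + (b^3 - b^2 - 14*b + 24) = 2*b^3 - 14*b^2 + 12*b + 136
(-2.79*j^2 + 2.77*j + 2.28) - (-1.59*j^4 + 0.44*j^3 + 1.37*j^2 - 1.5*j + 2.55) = 1.59*j^4 - 0.44*j^3 - 4.16*j^2 + 4.27*j - 0.27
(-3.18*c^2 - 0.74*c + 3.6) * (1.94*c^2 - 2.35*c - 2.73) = -6.1692*c^4 + 6.0374*c^3 + 17.4044*c^2 - 6.4398*c - 9.828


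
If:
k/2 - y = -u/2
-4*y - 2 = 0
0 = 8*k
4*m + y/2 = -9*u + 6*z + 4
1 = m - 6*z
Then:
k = 0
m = 49/12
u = -1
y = -1/2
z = 37/72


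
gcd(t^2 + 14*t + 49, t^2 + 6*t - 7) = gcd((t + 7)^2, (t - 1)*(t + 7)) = t + 7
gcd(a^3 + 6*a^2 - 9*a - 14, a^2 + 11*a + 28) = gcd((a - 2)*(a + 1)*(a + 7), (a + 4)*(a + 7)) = a + 7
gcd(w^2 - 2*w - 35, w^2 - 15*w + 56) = w - 7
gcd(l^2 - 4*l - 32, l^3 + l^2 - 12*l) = l + 4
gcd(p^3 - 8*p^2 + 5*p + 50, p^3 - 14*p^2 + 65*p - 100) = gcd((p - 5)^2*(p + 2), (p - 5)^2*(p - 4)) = p^2 - 10*p + 25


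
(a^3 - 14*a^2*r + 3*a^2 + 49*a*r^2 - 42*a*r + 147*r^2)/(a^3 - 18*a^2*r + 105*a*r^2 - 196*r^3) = (-a - 3)/(-a + 4*r)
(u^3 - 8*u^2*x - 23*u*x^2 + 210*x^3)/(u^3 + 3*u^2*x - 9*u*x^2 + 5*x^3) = (u^2 - 13*u*x + 42*x^2)/(u^2 - 2*u*x + x^2)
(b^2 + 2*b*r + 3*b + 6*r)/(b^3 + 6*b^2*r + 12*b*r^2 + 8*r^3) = (b + 3)/(b^2 + 4*b*r + 4*r^2)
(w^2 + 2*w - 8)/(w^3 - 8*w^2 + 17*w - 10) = (w + 4)/(w^2 - 6*w + 5)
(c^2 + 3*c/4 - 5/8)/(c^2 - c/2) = (c + 5/4)/c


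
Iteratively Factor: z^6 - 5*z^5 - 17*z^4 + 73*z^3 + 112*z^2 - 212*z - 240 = (z - 2)*(z^5 - 3*z^4 - 23*z^3 + 27*z^2 + 166*z + 120) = (z - 2)*(z + 2)*(z^4 - 5*z^3 - 13*z^2 + 53*z + 60) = (z - 4)*(z - 2)*(z + 2)*(z^3 - z^2 - 17*z - 15) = (z - 4)*(z - 2)*(z + 2)*(z + 3)*(z^2 - 4*z - 5) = (z - 4)*(z - 2)*(z + 1)*(z + 2)*(z + 3)*(z - 5)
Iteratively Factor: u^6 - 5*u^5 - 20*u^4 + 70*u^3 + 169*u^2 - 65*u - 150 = (u - 5)*(u^5 - 20*u^3 - 30*u^2 + 19*u + 30) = (u - 5)*(u + 3)*(u^4 - 3*u^3 - 11*u^2 + 3*u + 10) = (u - 5)*(u + 1)*(u + 3)*(u^3 - 4*u^2 - 7*u + 10) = (u - 5)*(u - 1)*(u + 1)*(u + 3)*(u^2 - 3*u - 10) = (u - 5)^2*(u - 1)*(u + 1)*(u + 3)*(u + 2)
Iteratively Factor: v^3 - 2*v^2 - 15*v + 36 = (v - 3)*(v^2 + v - 12) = (v - 3)*(v + 4)*(v - 3)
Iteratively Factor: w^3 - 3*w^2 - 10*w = (w - 5)*(w^2 + 2*w) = (w - 5)*(w + 2)*(w)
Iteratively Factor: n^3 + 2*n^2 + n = (n + 1)*(n^2 + n) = n*(n + 1)*(n + 1)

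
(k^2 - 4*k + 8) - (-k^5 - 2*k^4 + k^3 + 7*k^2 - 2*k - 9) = k^5 + 2*k^4 - k^3 - 6*k^2 - 2*k + 17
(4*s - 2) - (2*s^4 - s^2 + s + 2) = -2*s^4 + s^2 + 3*s - 4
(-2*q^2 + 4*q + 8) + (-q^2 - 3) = -3*q^2 + 4*q + 5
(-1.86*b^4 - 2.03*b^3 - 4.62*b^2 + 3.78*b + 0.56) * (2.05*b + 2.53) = -3.813*b^5 - 8.8673*b^4 - 14.6069*b^3 - 3.9396*b^2 + 10.7114*b + 1.4168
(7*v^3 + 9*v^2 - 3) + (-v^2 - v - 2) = 7*v^3 + 8*v^2 - v - 5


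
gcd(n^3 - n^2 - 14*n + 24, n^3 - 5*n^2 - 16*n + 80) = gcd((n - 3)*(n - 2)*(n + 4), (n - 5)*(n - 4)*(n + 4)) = n + 4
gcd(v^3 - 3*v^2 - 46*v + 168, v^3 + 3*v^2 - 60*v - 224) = v + 7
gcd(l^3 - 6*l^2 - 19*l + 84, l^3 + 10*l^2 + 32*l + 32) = l + 4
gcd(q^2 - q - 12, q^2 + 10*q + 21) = q + 3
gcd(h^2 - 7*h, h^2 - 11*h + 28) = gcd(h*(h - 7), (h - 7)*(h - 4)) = h - 7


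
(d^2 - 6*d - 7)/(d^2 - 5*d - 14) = (d + 1)/(d + 2)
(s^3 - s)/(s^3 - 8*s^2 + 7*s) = (s + 1)/(s - 7)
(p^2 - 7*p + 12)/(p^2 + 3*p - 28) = (p - 3)/(p + 7)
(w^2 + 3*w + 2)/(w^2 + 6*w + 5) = (w + 2)/(w + 5)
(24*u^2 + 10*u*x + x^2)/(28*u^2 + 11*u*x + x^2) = (6*u + x)/(7*u + x)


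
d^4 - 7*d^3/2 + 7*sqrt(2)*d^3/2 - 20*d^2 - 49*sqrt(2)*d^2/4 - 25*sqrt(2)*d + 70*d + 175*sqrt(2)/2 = (d - 7/2)*(d - 5*sqrt(2)/2)*(d + sqrt(2))*(d + 5*sqrt(2))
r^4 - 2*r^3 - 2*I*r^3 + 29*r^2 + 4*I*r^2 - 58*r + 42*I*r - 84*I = (r - 2)*(r - 7*I)*(r + 2*I)*(r + 3*I)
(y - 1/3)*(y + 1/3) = y^2 - 1/9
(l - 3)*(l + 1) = l^2 - 2*l - 3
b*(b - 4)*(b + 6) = b^3 + 2*b^2 - 24*b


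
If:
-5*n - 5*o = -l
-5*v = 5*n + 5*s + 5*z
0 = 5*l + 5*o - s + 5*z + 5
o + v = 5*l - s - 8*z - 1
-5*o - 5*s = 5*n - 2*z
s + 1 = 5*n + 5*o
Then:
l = 139/82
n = 2247/410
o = -1054/205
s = 57/82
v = -1796/205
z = 106/41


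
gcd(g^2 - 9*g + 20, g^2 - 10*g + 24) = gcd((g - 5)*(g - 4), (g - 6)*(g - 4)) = g - 4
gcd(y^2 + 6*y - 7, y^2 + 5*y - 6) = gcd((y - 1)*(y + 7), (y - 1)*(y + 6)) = y - 1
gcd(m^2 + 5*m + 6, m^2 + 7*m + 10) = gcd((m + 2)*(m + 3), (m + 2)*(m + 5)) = m + 2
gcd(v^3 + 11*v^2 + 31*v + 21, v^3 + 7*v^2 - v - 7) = v^2 + 8*v + 7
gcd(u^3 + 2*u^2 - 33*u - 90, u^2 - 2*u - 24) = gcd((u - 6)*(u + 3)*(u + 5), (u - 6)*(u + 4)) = u - 6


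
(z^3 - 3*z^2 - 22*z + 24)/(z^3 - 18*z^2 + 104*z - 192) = (z^2 + 3*z - 4)/(z^2 - 12*z + 32)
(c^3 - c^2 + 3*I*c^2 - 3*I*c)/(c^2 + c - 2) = c*(c + 3*I)/(c + 2)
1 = 1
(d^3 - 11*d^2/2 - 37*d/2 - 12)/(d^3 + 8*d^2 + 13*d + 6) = (d^2 - 13*d/2 - 12)/(d^2 + 7*d + 6)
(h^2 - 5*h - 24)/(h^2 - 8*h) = (h + 3)/h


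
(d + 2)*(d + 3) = d^2 + 5*d + 6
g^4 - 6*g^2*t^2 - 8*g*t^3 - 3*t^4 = (g - 3*t)*(g + t)^3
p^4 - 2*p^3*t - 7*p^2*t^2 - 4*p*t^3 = p*(p - 4*t)*(p + t)^2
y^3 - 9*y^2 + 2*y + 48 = (y - 8)*(y - 3)*(y + 2)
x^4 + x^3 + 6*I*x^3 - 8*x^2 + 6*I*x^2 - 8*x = x*(x + 1)*(x + 2*I)*(x + 4*I)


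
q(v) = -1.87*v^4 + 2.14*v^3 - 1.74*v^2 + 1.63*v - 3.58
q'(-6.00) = 1869.31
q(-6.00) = -2961.76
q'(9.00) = -4962.59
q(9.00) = -10838.86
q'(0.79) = -0.80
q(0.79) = -3.05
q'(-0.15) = 2.32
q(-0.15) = -3.87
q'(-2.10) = 106.52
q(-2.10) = -70.86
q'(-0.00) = 1.63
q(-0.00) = -3.58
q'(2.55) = -89.53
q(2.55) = -54.32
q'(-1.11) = 23.63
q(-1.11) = -13.30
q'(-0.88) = 14.76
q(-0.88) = -8.94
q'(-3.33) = 360.62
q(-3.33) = -337.27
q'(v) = -7.48*v^3 + 6.42*v^2 - 3.48*v + 1.63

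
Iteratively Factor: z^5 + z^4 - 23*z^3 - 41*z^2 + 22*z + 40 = (z - 5)*(z^4 + 6*z^3 + 7*z^2 - 6*z - 8) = (z - 5)*(z + 1)*(z^3 + 5*z^2 + 2*z - 8) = (z - 5)*(z + 1)*(z + 2)*(z^2 + 3*z - 4) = (z - 5)*(z + 1)*(z + 2)*(z + 4)*(z - 1)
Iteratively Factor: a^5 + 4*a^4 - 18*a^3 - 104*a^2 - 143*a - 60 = (a + 1)*(a^4 + 3*a^3 - 21*a^2 - 83*a - 60) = (a + 1)*(a + 4)*(a^3 - a^2 - 17*a - 15) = (a + 1)^2*(a + 4)*(a^2 - 2*a - 15) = (a + 1)^2*(a + 3)*(a + 4)*(a - 5)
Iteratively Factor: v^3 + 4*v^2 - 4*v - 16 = (v + 2)*(v^2 + 2*v - 8) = (v - 2)*(v + 2)*(v + 4)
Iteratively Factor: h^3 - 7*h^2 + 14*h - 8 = (h - 1)*(h^2 - 6*h + 8) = (h - 4)*(h - 1)*(h - 2)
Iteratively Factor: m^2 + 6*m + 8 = (m + 2)*(m + 4)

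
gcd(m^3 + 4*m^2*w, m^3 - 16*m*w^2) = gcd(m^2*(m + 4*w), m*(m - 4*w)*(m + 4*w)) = m^2 + 4*m*w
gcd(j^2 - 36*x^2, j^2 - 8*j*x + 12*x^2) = -j + 6*x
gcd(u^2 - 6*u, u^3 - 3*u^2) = u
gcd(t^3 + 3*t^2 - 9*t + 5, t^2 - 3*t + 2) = t - 1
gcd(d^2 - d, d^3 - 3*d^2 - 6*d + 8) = d - 1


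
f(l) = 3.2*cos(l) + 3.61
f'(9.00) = -1.32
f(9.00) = 0.69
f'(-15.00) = 2.08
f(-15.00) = 1.18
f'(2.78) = -1.13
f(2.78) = 0.62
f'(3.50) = 1.12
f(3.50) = 0.61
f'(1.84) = -3.08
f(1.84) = 2.76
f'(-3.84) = -2.06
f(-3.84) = 1.16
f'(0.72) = -2.11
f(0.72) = 6.02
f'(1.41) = -3.16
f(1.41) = 4.12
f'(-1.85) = 3.08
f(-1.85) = 2.73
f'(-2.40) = 2.16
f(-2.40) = 1.25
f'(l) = -3.2*sin(l)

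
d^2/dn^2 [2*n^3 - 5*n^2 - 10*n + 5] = 12*n - 10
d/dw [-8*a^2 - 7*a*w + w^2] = -7*a + 2*w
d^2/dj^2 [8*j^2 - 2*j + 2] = 16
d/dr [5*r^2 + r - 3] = 10*r + 1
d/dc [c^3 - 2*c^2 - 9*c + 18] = 3*c^2 - 4*c - 9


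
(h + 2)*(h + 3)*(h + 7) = h^3 + 12*h^2 + 41*h + 42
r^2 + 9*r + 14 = (r + 2)*(r + 7)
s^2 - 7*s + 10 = (s - 5)*(s - 2)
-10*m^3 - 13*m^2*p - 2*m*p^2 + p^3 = (-5*m + p)*(m + p)*(2*m + p)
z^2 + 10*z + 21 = (z + 3)*(z + 7)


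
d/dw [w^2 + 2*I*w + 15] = 2*w + 2*I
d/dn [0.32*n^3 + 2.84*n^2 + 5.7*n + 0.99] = 0.96*n^2 + 5.68*n + 5.7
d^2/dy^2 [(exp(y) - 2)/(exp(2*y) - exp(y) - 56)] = (exp(4*y) - 7*exp(3*y) + 342*exp(2*y) - 506*exp(y) + 3248)*exp(y)/(exp(6*y) - 3*exp(5*y) - 165*exp(4*y) + 335*exp(3*y) + 9240*exp(2*y) - 9408*exp(y) - 175616)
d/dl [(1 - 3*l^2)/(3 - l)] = (-3*l^2 + 6*l*(l - 3) + 1)/(l - 3)^2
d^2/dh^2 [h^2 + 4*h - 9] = 2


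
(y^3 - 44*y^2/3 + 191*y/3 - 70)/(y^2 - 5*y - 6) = (3*y^2 - 26*y + 35)/(3*(y + 1))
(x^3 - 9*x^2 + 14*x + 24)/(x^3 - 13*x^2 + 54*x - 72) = (x + 1)/(x - 3)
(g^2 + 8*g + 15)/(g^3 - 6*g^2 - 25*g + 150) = (g + 3)/(g^2 - 11*g + 30)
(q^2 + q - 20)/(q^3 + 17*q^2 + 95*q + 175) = (q - 4)/(q^2 + 12*q + 35)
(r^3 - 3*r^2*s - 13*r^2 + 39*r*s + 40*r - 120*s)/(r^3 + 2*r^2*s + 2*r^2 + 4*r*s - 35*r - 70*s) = (r^2 - 3*r*s - 8*r + 24*s)/(r^2 + 2*r*s + 7*r + 14*s)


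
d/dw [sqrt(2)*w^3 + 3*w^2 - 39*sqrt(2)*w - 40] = 3*sqrt(2)*w^2 + 6*w - 39*sqrt(2)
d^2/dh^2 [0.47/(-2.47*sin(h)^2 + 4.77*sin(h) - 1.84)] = (11.469692*sin(h)^4 - 16.612479*sin(h)^3 - 15.054899*sin(h)^2 + 37.350054*sin(h) - 17.115614)/(2.47*sin(h)^2 - 4.77*sin(h) + 1.84)^3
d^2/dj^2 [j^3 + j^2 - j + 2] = 6*j + 2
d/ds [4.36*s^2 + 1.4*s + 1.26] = 8.72*s + 1.4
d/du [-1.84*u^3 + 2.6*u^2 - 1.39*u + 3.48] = -5.52*u^2 + 5.2*u - 1.39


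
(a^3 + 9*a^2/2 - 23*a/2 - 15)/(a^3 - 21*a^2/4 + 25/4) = 2*(2*a^2 + 7*a - 30)/(4*a^2 - 25*a + 25)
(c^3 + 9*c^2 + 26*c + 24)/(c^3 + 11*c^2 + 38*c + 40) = (c + 3)/(c + 5)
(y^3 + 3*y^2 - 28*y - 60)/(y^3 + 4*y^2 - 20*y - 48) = (y - 5)/(y - 4)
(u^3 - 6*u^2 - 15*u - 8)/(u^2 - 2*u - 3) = (u^2 - 7*u - 8)/(u - 3)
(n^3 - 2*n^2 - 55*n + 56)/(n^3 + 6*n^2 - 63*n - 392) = (n - 1)/(n + 7)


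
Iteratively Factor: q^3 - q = (q - 1)*(q^2 + q) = q*(q - 1)*(q + 1)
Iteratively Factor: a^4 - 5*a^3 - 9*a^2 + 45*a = (a + 3)*(a^3 - 8*a^2 + 15*a) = (a - 3)*(a + 3)*(a^2 - 5*a) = (a - 5)*(a - 3)*(a + 3)*(a)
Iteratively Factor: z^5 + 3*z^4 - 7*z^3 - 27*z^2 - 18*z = (z + 1)*(z^4 + 2*z^3 - 9*z^2 - 18*z) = (z + 1)*(z + 3)*(z^3 - z^2 - 6*z) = z*(z + 1)*(z + 3)*(z^2 - z - 6) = z*(z - 3)*(z + 1)*(z + 3)*(z + 2)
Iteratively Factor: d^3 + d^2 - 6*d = (d - 2)*(d^2 + 3*d) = (d - 2)*(d + 3)*(d)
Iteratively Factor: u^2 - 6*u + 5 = (u - 5)*(u - 1)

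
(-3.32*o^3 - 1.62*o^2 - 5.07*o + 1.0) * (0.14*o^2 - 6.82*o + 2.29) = -0.4648*o^5 + 22.4156*o^4 + 2.7358*o^3 + 31.0076*o^2 - 18.4303*o + 2.29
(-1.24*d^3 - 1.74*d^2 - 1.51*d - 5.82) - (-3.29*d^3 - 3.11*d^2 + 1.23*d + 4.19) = 2.05*d^3 + 1.37*d^2 - 2.74*d - 10.01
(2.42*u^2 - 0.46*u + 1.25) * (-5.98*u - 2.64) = -14.4716*u^3 - 3.638*u^2 - 6.2606*u - 3.3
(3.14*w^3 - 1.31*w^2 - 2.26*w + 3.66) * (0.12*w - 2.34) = 0.3768*w^4 - 7.5048*w^3 + 2.7942*w^2 + 5.7276*w - 8.5644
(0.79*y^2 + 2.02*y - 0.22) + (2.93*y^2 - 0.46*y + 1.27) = 3.72*y^2 + 1.56*y + 1.05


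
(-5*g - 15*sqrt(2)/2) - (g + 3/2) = -6*g - 15*sqrt(2)/2 - 3/2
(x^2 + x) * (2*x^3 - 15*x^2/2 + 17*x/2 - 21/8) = 2*x^5 - 11*x^4/2 + x^3 + 47*x^2/8 - 21*x/8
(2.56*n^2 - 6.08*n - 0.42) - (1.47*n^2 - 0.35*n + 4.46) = 1.09*n^2 - 5.73*n - 4.88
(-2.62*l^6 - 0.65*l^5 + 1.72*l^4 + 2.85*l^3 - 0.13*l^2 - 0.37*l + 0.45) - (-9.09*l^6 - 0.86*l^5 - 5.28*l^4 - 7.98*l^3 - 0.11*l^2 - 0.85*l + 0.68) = 6.47*l^6 + 0.21*l^5 + 7.0*l^4 + 10.83*l^3 - 0.02*l^2 + 0.48*l - 0.23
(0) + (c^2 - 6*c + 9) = c^2 - 6*c + 9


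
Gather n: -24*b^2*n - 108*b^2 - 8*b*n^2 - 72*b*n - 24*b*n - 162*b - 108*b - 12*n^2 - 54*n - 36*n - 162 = -108*b^2 - 270*b + n^2*(-8*b - 12) + n*(-24*b^2 - 96*b - 90) - 162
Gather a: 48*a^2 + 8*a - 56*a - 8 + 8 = 48*a^2 - 48*a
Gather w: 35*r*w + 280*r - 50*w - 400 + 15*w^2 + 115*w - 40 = 280*r + 15*w^2 + w*(35*r + 65) - 440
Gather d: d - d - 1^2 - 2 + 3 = 0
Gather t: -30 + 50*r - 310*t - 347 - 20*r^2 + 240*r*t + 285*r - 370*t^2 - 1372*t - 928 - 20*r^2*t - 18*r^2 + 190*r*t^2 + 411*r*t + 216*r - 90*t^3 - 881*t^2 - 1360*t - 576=-38*r^2 + 551*r - 90*t^3 + t^2*(190*r - 1251) + t*(-20*r^2 + 651*r - 3042) - 1881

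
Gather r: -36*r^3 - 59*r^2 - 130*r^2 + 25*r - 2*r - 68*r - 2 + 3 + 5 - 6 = -36*r^3 - 189*r^2 - 45*r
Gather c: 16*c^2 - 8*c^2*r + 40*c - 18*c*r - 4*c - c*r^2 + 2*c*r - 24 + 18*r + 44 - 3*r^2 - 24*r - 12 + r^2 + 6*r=c^2*(16 - 8*r) + c*(-r^2 - 16*r + 36) - 2*r^2 + 8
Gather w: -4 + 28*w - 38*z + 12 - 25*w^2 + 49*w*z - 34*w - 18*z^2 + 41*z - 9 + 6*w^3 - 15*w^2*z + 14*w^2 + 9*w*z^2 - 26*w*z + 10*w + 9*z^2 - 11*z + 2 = 6*w^3 + w^2*(-15*z - 11) + w*(9*z^2 + 23*z + 4) - 9*z^2 - 8*z + 1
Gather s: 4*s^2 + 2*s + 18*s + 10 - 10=4*s^2 + 20*s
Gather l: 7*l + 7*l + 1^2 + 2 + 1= 14*l + 4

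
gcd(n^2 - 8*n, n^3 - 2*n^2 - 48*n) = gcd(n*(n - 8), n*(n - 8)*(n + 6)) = n^2 - 8*n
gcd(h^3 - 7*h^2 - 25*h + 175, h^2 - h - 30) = h + 5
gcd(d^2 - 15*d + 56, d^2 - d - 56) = d - 8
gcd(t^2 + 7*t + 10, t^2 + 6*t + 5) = t + 5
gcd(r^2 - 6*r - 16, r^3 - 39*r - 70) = r + 2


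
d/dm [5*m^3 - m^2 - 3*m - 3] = 15*m^2 - 2*m - 3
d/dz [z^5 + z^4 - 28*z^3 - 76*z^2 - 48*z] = 5*z^4 + 4*z^3 - 84*z^2 - 152*z - 48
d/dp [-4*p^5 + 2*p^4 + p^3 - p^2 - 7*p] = -20*p^4 + 8*p^3 + 3*p^2 - 2*p - 7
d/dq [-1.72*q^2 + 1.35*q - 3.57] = 1.35 - 3.44*q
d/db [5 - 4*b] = -4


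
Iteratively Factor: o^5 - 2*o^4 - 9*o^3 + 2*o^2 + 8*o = (o - 1)*(o^4 - o^3 - 10*o^2 - 8*o) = o*(o - 1)*(o^3 - o^2 - 10*o - 8) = o*(o - 1)*(o + 2)*(o^2 - 3*o - 4) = o*(o - 4)*(o - 1)*(o + 2)*(o + 1)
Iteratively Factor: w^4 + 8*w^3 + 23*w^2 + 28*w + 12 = (w + 3)*(w^3 + 5*w^2 + 8*w + 4) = (w + 1)*(w + 3)*(w^2 + 4*w + 4) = (w + 1)*(w + 2)*(w + 3)*(w + 2)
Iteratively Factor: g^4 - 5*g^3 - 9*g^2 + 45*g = (g)*(g^3 - 5*g^2 - 9*g + 45) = g*(g - 3)*(g^2 - 2*g - 15) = g*(g - 5)*(g - 3)*(g + 3)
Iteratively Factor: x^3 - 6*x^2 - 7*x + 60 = (x - 5)*(x^2 - x - 12) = (x - 5)*(x + 3)*(x - 4)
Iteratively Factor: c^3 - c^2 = (c)*(c^2 - c) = c*(c - 1)*(c)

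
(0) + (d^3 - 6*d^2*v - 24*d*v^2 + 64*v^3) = d^3 - 6*d^2*v - 24*d*v^2 + 64*v^3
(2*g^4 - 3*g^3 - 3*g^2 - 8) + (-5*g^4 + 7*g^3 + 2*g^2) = -3*g^4 + 4*g^3 - g^2 - 8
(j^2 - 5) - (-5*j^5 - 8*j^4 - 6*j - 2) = 5*j^5 + 8*j^4 + j^2 + 6*j - 3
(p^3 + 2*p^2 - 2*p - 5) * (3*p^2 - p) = 3*p^5 + 5*p^4 - 8*p^3 - 13*p^2 + 5*p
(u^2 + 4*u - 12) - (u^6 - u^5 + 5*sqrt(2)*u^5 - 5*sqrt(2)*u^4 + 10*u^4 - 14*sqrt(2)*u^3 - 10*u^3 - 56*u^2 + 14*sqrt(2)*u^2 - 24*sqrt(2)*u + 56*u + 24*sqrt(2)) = -u^6 - 5*sqrt(2)*u^5 + u^5 - 10*u^4 + 5*sqrt(2)*u^4 + 10*u^3 + 14*sqrt(2)*u^3 - 14*sqrt(2)*u^2 + 57*u^2 - 52*u + 24*sqrt(2)*u - 24*sqrt(2) - 12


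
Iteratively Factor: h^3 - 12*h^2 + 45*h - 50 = (h - 5)*(h^2 - 7*h + 10) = (h - 5)^2*(h - 2)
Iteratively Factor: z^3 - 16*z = (z)*(z^2 - 16) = z*(z - 4)*(z + 4)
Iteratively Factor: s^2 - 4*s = (s)*(s - 4)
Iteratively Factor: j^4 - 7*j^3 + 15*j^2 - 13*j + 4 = (j - 1)*(j^3 - 6*j^2 + 9*j - 4) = (j - 1)^2*(j^2 - 5*j + 4) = (j - 4)*(j - 1)^2*(j - 1)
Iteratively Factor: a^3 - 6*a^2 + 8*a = (a)*(a^2 - 6*a + 8) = a*(a - 2)*(a - 4)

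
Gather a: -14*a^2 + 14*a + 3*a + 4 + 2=-14*a^2 + 17*a + 6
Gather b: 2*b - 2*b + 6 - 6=0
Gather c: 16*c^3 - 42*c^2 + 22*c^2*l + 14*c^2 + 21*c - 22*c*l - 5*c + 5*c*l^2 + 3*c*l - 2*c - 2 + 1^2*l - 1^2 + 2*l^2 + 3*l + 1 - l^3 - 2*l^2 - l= 16*c^3 + c^2*(22*l - 28) + c*(5*l^2 - 19*l + 14) - l^3 + 3*l - 2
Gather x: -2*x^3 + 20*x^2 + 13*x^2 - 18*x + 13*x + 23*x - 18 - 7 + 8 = -2*x^3 + 33*x^2 + 18*x - 17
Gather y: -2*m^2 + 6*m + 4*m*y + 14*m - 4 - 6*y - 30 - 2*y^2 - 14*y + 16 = -2*m^2 + 20*m - 2*y^2 + y*(4*m - 20) - 18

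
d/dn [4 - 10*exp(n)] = -10*exp(n)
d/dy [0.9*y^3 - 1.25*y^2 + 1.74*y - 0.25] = 2.7*y^2 - 2.5*y + 1.74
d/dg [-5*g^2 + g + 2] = 1 - 10*g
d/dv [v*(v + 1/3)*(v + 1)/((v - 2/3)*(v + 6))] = (9*v^4 + 96*v^3 - 47*v^2 - 96*v - 12)/(9*v^4 + 96*v^3 + 184*v^2 - 384*v + 144)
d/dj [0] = 0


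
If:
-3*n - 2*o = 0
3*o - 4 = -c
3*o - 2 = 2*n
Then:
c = 34/13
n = -4/13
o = 6/13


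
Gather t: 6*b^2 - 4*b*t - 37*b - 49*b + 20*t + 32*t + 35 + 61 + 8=6*b^2 - 86*b + t*(52 - 4*b) + 104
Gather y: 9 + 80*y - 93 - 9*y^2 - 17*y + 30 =-9*y^2 + 63*y - 54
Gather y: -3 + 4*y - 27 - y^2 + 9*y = -y^2 + 13*y - 30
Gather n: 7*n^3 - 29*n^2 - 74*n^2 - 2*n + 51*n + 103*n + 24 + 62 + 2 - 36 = 7*n^3 - 103*n^2 + 152*n + 52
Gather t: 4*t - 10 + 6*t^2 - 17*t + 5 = 6*t^2 - 13*t - 5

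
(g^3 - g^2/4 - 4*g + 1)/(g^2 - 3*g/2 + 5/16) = 4*(g^2 - 4)/(4*g - 5)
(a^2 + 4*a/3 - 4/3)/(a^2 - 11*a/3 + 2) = (a + 2)/(a - 3)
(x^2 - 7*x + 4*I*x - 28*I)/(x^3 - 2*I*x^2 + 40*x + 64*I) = (x - 7)/(x^2 - 6*I*x + 16)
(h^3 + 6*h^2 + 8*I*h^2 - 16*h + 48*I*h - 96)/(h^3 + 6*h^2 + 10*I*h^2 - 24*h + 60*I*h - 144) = (h + 4*I)/(h + 6*I)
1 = 1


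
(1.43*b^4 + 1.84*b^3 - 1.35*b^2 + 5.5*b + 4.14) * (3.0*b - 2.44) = 4.29*b^5 + 2.0308*b^4 - 8.5396*b^3 + 19.794*b^2 - 1.0*b - 10.1016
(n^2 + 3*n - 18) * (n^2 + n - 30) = n^4 + 4*n^3 - 45*n^2 - 108*n + 540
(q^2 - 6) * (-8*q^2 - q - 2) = -8*q^4 - q^3 + 46*q^2 + 6*q + 12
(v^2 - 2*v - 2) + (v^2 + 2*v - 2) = 2*v^2 - 4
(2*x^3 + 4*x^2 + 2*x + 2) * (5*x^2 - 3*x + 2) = 10*x^5 + 14*x^4 + 2*x^3 + 12*x^2 - 2*x + 4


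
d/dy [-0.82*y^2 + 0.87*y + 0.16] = 0.87 - 1.64*y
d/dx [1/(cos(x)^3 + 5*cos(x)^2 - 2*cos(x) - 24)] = (3*cos(x)^2 + 10*cos(x) - 2)*sin(x)/(cos(x)^3 + 5*cos(x)^2 - 2*cos(x) - 24)^2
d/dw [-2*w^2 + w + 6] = 1 - 4*w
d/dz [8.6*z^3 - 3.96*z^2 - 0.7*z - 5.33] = 25.8*z^2 - 7.92*z - 0.7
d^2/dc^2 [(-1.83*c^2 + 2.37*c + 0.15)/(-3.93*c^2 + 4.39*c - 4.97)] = (-10.063944*c^3 - 228.362868*c^2 + 293.273892*c - 12.935448)/(60.698457*c^6 - 203.409333*c^5 + 457.501518*c^4 - 599.080033*c^3 + 578.570622*c^2 - 325.310853*c + 122.763473)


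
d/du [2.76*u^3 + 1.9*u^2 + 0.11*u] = 8.28*u^2 + 3.8*u + 0.11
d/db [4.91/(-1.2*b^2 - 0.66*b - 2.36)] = (11.784*b + 3.2406)/(1.2*b^2 + 0.66*b + 2.36)^2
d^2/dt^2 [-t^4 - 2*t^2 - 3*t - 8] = -12*t^2 - 4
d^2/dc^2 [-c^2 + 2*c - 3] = -2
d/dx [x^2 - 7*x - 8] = 2*x - 7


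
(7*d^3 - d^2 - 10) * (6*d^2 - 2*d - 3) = 42*d^5 - 20*d^4 - 19*d^3 - 57*d^2 + 20*d + 30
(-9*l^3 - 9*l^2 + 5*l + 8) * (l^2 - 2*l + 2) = -9*l^5 + 9*l^4 + 5*l^3 - 20*l^2 - 6*l + 16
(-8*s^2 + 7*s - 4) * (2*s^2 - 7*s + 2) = -16*s^4 + 70*s^3 - 73*s^2 + 42*s - 8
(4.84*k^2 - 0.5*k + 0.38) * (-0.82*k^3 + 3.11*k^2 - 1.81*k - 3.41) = -3.9688*k^5 + 15.4624*k^4 - 10.627*k^3 - 14.4176*k^2 + 1.0172*k - 1.2958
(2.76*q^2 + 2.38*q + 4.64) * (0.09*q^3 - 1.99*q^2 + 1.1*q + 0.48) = 0.2484*q^5 - 5.2782*q^4 - 1.2826*q^3 - 5.2908*q^2 + 6.2464*q + 2.2272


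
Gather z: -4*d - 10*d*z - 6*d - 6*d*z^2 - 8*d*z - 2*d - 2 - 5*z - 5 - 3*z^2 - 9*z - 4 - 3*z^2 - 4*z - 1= -12*d + z^2*(-6*d - 6) + z*(-18*d - 18) - 12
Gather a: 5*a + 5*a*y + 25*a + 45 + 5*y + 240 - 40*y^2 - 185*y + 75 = a*(5*y + 30) - 40*y^2 - 180*y + 360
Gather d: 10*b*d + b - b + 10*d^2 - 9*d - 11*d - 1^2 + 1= 10*d^2 + d*(10*b - 20)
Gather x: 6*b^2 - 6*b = 6*b^2 - 6*b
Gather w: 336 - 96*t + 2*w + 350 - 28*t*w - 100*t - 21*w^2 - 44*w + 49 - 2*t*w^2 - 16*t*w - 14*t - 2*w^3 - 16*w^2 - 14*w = -210*t - 2*w^3 + w^2*(-2*t - 37) + w*(-44*t - 56) + 735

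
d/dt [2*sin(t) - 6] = 2*cos(t)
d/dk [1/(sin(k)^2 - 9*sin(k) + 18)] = (9 - 2*sin(k))*cos(k)/(sin(k)^2 - 9*sin(k) + 18)^2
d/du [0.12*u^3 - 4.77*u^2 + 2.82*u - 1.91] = 0.36*u^2 - 9.54*u + 2.82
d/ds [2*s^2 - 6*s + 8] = 4*s - 6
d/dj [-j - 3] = -1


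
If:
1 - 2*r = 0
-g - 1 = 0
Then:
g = -1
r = 1/2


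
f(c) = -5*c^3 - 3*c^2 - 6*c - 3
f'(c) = -15*c^2 - 6*c - 6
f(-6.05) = 1030.72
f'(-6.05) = -518.74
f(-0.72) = 1.63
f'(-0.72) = -9.46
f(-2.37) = 60.93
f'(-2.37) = -76.03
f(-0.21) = -1.83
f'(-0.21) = -5.40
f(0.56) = -8.18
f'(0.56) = -14.06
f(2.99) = -181.41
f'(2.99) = -158.04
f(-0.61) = 0.68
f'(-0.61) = -7.92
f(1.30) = -26.86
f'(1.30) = -39.15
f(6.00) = -1227.00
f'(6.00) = -582.00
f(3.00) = -183.00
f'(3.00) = -159.00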